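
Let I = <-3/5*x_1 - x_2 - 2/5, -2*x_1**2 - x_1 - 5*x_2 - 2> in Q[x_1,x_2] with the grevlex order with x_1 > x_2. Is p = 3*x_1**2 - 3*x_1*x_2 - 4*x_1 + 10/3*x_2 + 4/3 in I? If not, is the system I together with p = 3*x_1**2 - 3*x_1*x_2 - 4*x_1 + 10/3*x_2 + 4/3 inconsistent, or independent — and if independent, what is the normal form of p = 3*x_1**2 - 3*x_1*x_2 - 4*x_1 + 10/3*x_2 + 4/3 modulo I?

3*x_1**2 - 3*x_1*x_2 - 4*x_1 + 10/3*x_2 + 4/3 lies in I (it reduces to 0).

First compute the reduced Gröbner basis of I by Buchberger's algorithm.
f_1 = -3/5*x_1 - x_2 - 2/5, LT = x_1.
f_2 = -2*x_1**2 - x_1 - 5*x_2 - 2, LT = x_1**2.

S(f_1,f_2): lcm = x_1**2. S = 5/3*x_1*x_2 + 1/6*x_1 - 5/2*x_2 - 1.
  leading term x_1*x_2: subtract (-25/9*x_2)·f_1 from 5/3*x_1*x_2 + 1/6*x_1 - 5/2*x_2 - 1 → -25/9*x_2**2 + 1/6*x_1 - 65/18*x_2 - 1
  leading term x_2**2: no divisor's leading term divides it; move -25/9*x_2**2 to the remainder.
  leading term x_1: subtract (-5/18)·f_1 from 1/6*x_1 - 65/18*x_2 - 1 → -35/9*x_2 - 10/9
  leading term x_2: no divisor's leading term divides it; move -35/9*x_2 to the remainder.
  leading term 1: no divisor's leading term divides it; move -10/9 to the remainder.
  remainder -25/9*x_2**2 - 35/9*x_2 - 10/9 ≠ 0; add h_3 = -25/9*x_2**2 - 35/9*x_2 - 10/9 to the basis.

S(f_1,h_3): leading monomials are coprime, so the S-polynomial reduces to 0 (Buchberger's first criterion).
S(f_2,h_3): leading monomials are coprime, so the S-polynomial reduces to 0 (Buchberger's first criterion).
Every S-polynomial of the final basis reduces to 0, so we have a Gröbner basis.
Inter-reduce: drop elements whose leading term is divisible by another's, tail-reduce, and make monic.
Reduced Gröbner basis: {x_2**2 + 7/5*x_2 + 2/5, x_1 + 5/3*x_2 + 2/3}.
Label its elements g_1 = x_2**2 + 7/5*x_2 + 2/5, g_2 = x_1 + 5/3*x_2 + 2/3.

Reduce p = 3*x_1**2 - 3*x_1*x_2 - 4*x_1 + 10/3*x_2 + 4/3 modulo G:
  leading term x_1**2: subtract (3*x_1)·g_2 from 3*x_1**2 - 3*x_1*x_2 - 4*x_1 + 10/3*x_2 + 4/3 → -8*x_1*x_2 - 6*x_1 + 10/3*x_2 + 4/3
  leading term x_1*x_2: subtract (-8*x_2)·g_2 from -8*x_1*x_2 - 6*x_1 + 10/3*x_2 + 4/3 → 40/3*x_2**2 - 6*x_1 + 26/3*x_2 + 4/3
  leading term x_2**2: subtract (40/3)·g_1 from 40/3*x_2**2 - 6*x_1 + 26/3*x_2 + 4/3 → -6*x_1 - 10*x_2 - 4
  leading term x_1: subtract (-6)·g_2 from -6*x_1 - 10*x_2 - 4 → 0
  normal form = 0.
Since the normal form is 0, p ∈ I.

The remainder on division by a Gröbner basis is unique — it is the normal form.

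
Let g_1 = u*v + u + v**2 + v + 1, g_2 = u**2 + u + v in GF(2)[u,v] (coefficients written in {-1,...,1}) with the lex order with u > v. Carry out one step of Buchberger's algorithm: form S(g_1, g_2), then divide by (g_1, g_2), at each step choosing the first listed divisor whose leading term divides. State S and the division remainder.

S(g_1, g_2) = u**2 + u*v**2 + u + v**2; remainder on division = u + v**3 + v**2 + v + 1.

lcm(LM(g_1), LM(g_2)) = u**2*v.
S = (lcm/LT(g_1))·g_1 − (lcm/LT(g_2))·g_2 = u**2 + u*v**2 + u + v**2.
Reduce S modulo (g_1, g_2) in that order:
  leading term u**2: subtract (1)·g_2 from u**2 + u*v**2 + u + v**2 → u*v**2 + v**2 + v
  leading term u*v**2: subtract (v)·g_1 from u*v**2 + v**2 + v → u*v + v**3
  leading term u*v: subtract (1)·g_1 from u*v + v**3 → u + v**3 + v**2 + v + 1
  leading term u: no divisor's leading term divides it; move u to the remainder.
  leading term v**3: no divisor's leading term divides it; move v**3 to the remainder.
  leading term v**2: no divisor's leading term divides it; move v**2 to the remainder.
  leading term v: no divisor's leading term divides it; move v to the remainder.
  leading term 1: no divisor's leading term divides it; move 1 to the remainder.
The remainder u + v**3 + v**2 + v + 1 is nonzero, so it would be added as the next basis element.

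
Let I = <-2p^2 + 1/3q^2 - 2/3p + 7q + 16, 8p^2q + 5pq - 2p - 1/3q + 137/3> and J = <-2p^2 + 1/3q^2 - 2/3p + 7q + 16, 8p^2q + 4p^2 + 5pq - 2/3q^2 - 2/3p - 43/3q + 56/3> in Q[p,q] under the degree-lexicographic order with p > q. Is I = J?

Since reduced Gröbner bases are canonical representatives of ideals under a given ordering, it suffices to compute and compare them.
Buchberger on the first generating set:
f_1 = -2p^2 + 1/3q^2 - 2/3p + 7q + 16, LT = p^2.
f_2 = 8p^2q + 5pq - 2p - 1/3q + 137/3, LT = p^2q.

S(f_1,f_2): lcm = p^2q. S = -1/6q^3 - 7/24pq - 7/2q^2 + 1/4p - 191/24q - 137/24.
  leading term q^3: no divisor's leading term divides it; move -1/6q^3 to the remainder.
  leading term pq: no divisor's leading term divides it; move -7/24pq to the remainder.
  leading term q^2: no divisor's leading term divides it; move -7/2q^2 to the remainder.
  leading term p: no divisor's leading term divides it; move 1/4p to the remainder.
  leading term q: no divisor's leading term divides it; move -191/24q to the remainder.
  leading term 1: no divisor's leading term divides it; move -137/24 to the remainder.
  remainder -1/6q^3 - 7/24pq - 7/2q^2 + 1/4p - 191/24q - 137/24 ≠ 0; add g_3 = -1/6q^3 - 7/24pq - 7/2q^2 + 1/4p - 191/24q - 137/24 to the basis.

S(f_1,g_3): leading monomials are coprime, so the S-polynomial reduces to 0 (Buchberger's first criterion).
S(f_2,g_3): lcm = p^2q^3. S = -7/4p^3q - 21p^2q^2 + 5/8pq^3 + 3/2p^3 - 191/4p^2q - 1/4pq^2 - 1/24q^3 - 137/4p^2 + 137/24q^2.
  leading term p^3q: subtract (7/8pq)·f_1 from -7/4p^3q - 21p^2q^2 + 5/8pq^3 + 3/2p^3 - 191/4p^2q - 1/4pq^2 - 1/24q^3 - 137/4p^2 + 137/24q^2 → -21p^2q^2 + 1/3pq^3 + 3/2p^3 - 283/6p^2q - 51/8pq^2 - 1/24q^3 - 137/4p^2 - 14pq + 137/24q^2
  leading term p^2q^2: subtract (21/2q^2)·f_1 from -21p^2q^2 + 1/3pq^3 + 3/2p^3 - 283/6p^2q - 51/8pq^2 - 1/24q^3 - 137/4p^2 - 14pq + 137/24q^2 → 1/3pq^3 - 7/2q^4 + 3/2p^3 - 283/6p^2q + 5/8pq^2 - 1765/24q^3 - 137/4p^2 - 14pq - 3895/24q^2
  leading term pq^3: subtract (-2p)·g_3 from 1/3pq^3 - 7/2q^4 + 3/2p^3 - 283/6p^2q + 5/8pq^2 - 1765/24q^3 - 137/4p^2 - 14pq - 3895/24q^2 → -7/2q^4 + 3/2p^3 - 191/4p^2q - 51/8pq^2 - 1765/24q^3 - 135/4p^2 - 359/12pq - 3895/24q^2 - 137/12p
  leading term q^4: subtract (21q)·g_3 from -7/2q^4 + 3/2p^3 - 191/4p^2q - 51/8pq^2 - 1765/24q^3 - 135/4p^2 - 359/12pq - 3895/24q^2 - 137/12p → 3/2p^3 - 191/4p^2q - 1/4pq^2 - 1/24q^3 - 135/4p^2 - 211/6pq + 29/6q^2 - 137/12p + 959/8q
  leading term p^3: subtract (-3/4p)·f_1 from 3/2p^3 - 191/4p^2q - 1/4pq^2 - 1/24q^3 - 135/4p^2 - 211/6pq + 29/6q^2 - 137/12p + 959/8q → -191/4p^2q - 1/24q^3 - 137/4p^2 - 359/12pq + 29/6q^2 + 7/12p + 959/8q
  leading term p^2q: subtract (191/8q)·f_1 from -191/4p^2q - 1/24q^3 - 137/4p^2 - 359/12pq + 29/6q^2 + 7/12p + 959/8q → -8q^3 - 137/4p^2 - 14pq - 3895/24q^2 + 7/12p - 2097/8q
  leading term q^3: subtract (48)·g_3 from -8q^3 - 137/4p^2 - 14pq - 3895/24q^2 + 7/12p - 2097/8q → -137/4p^2 + 137/24q^2 - 137/12p + 959/8q + 274
  leading term p^2: subtract (137/8)·f_1 from -137/4p^2 + 137/24q^2 - 137/12p + 959/8q + 274 → 0
  remainder 0.

Every S-polynomial of the final basis reduces to 0, so we have a Gröbner basis.
Inter-reduce: drop elements whose leading term is divisible by another's, tail-reduce, and make monic.
Reduced Gröbner basis: {q^3 + 7/4pq + 21q^2 - 3/2p + 191/4q + 137/4, p^2 - 1/6q^2 + 1/3p - 7/2q - 8}.

Buchberger on the second generating set:
h_1 = -2p^2 + 1/3q^2 - 2/3p + 7q + 16, LT = p^2.
h_2 = 8p^2q + 4p^2 + 5pq - 2/3q^2 - 2/3p - 43/3q + 56/3, LT = p^2q.

S(h_1,h_2): lcm = p^2q. S = -1/6q^3 - 1/2p^2 - 7/24pq - 41/12q^2 + 1/12p - 149/24q - 7/3.
  leading term q^3: no divisor's leading term divides it; move -1/6q^3 to the remainder.
  leading term p^2: subtract (1/4)·h_1 from -1/2p^2 - 7/24pq - 41/12q^2 + 1/12p - 149/24q - 7/3 → -7/24pq - 7/2q^2 + 1/4p - 191/24q - 19/3
  leading term pq: no divisor's leading term divides it; move -7/24pq to the remainder.
  leading term q^2: no divisor's leading term divides it; move -7/2q^2 to the remainder.
  leading term p: no divisor's leading term divides it; move 1/4p to the remainder.
  leading term q: no divisor's leading term divides it; move -191/24q to the remainder.
  leading term 1: no divisor's leading term divides it; move -19/3 to the remainder.
  remainder -1/6q^3 - 7/24pq - 7/2q^2 + 1/4p - 191/24q - 19/3 ≠ 0; add k_3 = -1/6q^3 - 7/24pq - 7/2q^2 + 1/4p - 191/24q - 19/3 to the basis.

S(h_1,k_3): leading monomials are coprime, so the S-polynomial reduces to 0 (Buchberger's first criterion).
S(h_2,k_3): lcm = p^2q^3. S = -7/4p^3q - 41/2p^2q^2 + 5/8pq^3 - 1/12q^4 + 3/2p^3 - 191/4p^2q - 1/12pq^2 - 43/24q^3 - 38p^2 + 7/3q^2.
  leading term p^3q: subtract (7/8pq)·h_1 from -7/4p^3q - 41/2p^2q^2 + 5/8pq^3 - 1/12q^4 + 3/2p^3 - 191/4p^2q - 1/12pq^2 - 43/24q^3 - 38p^2 + 7/3q^2 → -41/2p^2q^2 + 1/3pq^3 - 1/12q^4 + 3/2p^3 - 283/6p^2q - 149/24pq^2 - 43/24q^3 - 38p^2 - 14pq + 7/3q^2
  leading term p^2q^2: subtract (41/4q^2)·h_1 from -41/2p^2q^2 + 1/3pq^3 - 1/12q^4 + 3/2p^3 - 283/6p^2q - 149/24pq^2 - 43/24q^3 - 38p^2 - 14pq + 7/3q^2 → 1/3pq^3 - 7/2q^4 + 3/2p^3 - 283/6p^2q + 5/8pq^2 - 1765/24q^3 - 38p^2 - 14pq - 485/3q^2
  leading term pq^3: subtract (-2p)·k_3 from 1/3pq^3 - 7/2q^4 + 3/2p^3 - 283/6p^2q + 5/8pq^2 - 1765/24q^3 - 38p^2 - 14pq - 485/3q^2 → -7/2q^4 + 3/2p^3 - 191/4p^2q - 51/8pq^2 - 1765/24q^3 - 75/2p^2 - 359/12pq - 485/3q^2 - 38/3p
  leading term q^4: subtract (21q)·k_3 from -7/2q^4 + 3/2p^3 - 191/4p^2q - 51/8pq^2 - 1765/24q^3 - 75/2p^2 - 359/12pq - 485/3q^2 - 38/3p → 3/2p^3 - 191/4p^2q - 1/4pq^2 - 1/24q^3 - 75/2p^2 - 211/6pq + 131/24q^2 - 38/3p + 133q
  leading term p^3: subtract (-3/4p)·h_1 from 3/2p^3 - 191/4p^2q - 1/4pq^2 - 1/24q^3 - 75/2p^2 - 211/6pq + 131/24q^2 - 38/3p + 133q → -191/4p^2q - 1/24q^3 - 38p^2 - 359/12pq + 131/24q^2 - 2/3p + 133q
  leading term p^2q: subtract (191/8q)·h_1 from -191/4p^2q - 1/24q^3 - 38p^2 - 359/12pq + 131/24q^2 - 2/3p + 133q → -8q^3 - 38p^2 - 14pq - 485/3q^2 - 2/3p - 249q
  leading term q^3: subtract (48)·k_3 from -8q^3 - 38p^2 - 14pq - 485/3q^2 - 2/3p - 249q → -38p^2 + 19/3q^2 - 38/3p + 133q + 304
  leading term p^2: subtract (19)·h_1 from -38p^2 + 19/3q^2 - 38/3p + 133q + 304 → 0
  remainder 0.

Every S-polynomial of the final basis reduces to 0, so we have a Gröbner basis.
Inter-reduce: drop elements whose leading term is divisible by another's, tail-reduce, and make monic.
Reduced Gröbner basis: {q^3 + 7/4pq + 21q^2 - 3/2p + 191/4q + 38, p^2 - 1/6q^2 + 1/3p - 7/2q - 8}.

The bases are distinct; the ideals are different.

No, the ideals differ.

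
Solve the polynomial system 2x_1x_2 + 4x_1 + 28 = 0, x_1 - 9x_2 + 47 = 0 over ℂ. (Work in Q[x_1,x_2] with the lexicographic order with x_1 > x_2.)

{(-63, -16/9), (-2, 5)}

Compute a lex Gröbner basis by Buchberger's algorithm.
f_1 = 2x_1x_2 + 4x_1 + 28, LT = x_1x_2.
f_2 = x_1 - 9x_2 + 47, LT = x_1.

S(f_1,f_2): lcm = x_1x_2. S = 2x_1 + 9x_2^2 - 47x_2 + 14.
  leading term x_1: subtract (2)·f_2 from 2x_1 + 9x_2^2 - 47x_2 + 14 → 9x_2^2 - 29x_2 - 80
  leading term x_2^2: no divisor's leading term divides it; move 9x_2^2 to the remainder.
  leading term x_2: no divisor's leading term divides it; move -29x_2 to the remainder.
  leading term 1: no divisor's leading term divides it; move -80 to the remainder.
  remainder 9x_2^2 - 29x_2 - 80 ≠ 0; add h_3 = 9x_2^2 - 29x_2 - 80 to the basis.

The other S-polynomials (S(f_1,h_3), S(f_2,h_3)) all reduce to 0 modulo the current basis, so we have a Gröbner basis.
Inter-reduce: drop elements whose leading term is divisible by another's, tail-reduce, and make monic.
Reduced Gröbner basis: {x_1 - 9x_2 + 47, x_2^2 - 29/9x_2 - 80/9}.

A lex Gröbner basis eliminates variables successively. Here x_2^2 - 29/9x_2 - 80/9 depends only on x_2, with roots {-16/9, 5}; lifting each root through the earlier basis elements recovers the full solutions.
  x_2 = -16/9: the earlier basis element becomes x_1 + 63 = 0, giving x_1 = -63 — point (-63, -16/9).
  x_2 = 5: the earlier basis element becomes x_1 + 2 = 0, giving x_1 = -2 — point (-2, 5).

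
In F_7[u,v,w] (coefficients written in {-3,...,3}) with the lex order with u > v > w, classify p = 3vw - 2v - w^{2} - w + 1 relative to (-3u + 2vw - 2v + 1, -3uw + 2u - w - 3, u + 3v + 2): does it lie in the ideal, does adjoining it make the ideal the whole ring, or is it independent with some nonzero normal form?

First compute the reduced Gröbner basis of I by Buchberger's algorithm.
f_1 = -3u + 2vw - 2v + 1, LT = u.
f_2 = -3uw + 2u - w - 3, LT = uw.
f_3 = u + 3v + 2, LT = u.

S(f_1,f_2): lcm = uw. S = 3u - 3vw^{2} + 3vw - 3w - 1.
  reduce S modulo (f_1, f_2, f_3):
  remainder -3vw^{2} - 2vw - 2v - 3w ≠ 0; add h_4 = -3vw^{2} - 2vw - 2v - 3w to the basis.

S(f_1,f_3): lcm = u. S = -3vw.
  reduce S modulo (f_1, f_2, f_3, h_4):
  remainder -3vw ≠ 0; add h_5 = -3vw to the basis.

S(f_2,f_3): lcm = uw. S = -3u - 3vw + 3w + 1.
  reduce S modulo (f_1, f_2, f_3, h_4, h_5):
  remainder 2v + 3w ≠ 0; add h_6 = 2v + 3w to the basis.

S(h_4,h_6): lcm = vw^{2}. S = 3vw + 3v + 2w^{3} + w.
  reduce S modulo (f_1, f_2, f_3, h_4, h_5, h_6):
  remainder 2w^{3} ≠ 0; add h_7 = 2w^{3} to the basis.

S(h_5,h_6): lcm = vw. S = 2w^{2}.
  reduce S modulo (f_1, f_2, f_3, h_4, h_5, h_6, h_7):
  remainder 2w^{2} ≠ 0; add h_8 = 2w^{2} to the basis.

The other S-polynomials (S(f_1,h_4), S(f_2,h_4), S(f_3,h_4), S(f_1,h_5), S(f_2,h_5), S(f_3,h_5), S(h_4,h_5), S(f_1,h_6), S(f_2,h_6), S(f_3,h_6), S(f_1,h_7), S(f_2,h_7), S(f_3,h_7), S(h_4,h_7), S(h_5,h_7), S(h_6,h_7), S(f_1,h_8), S(f_2,h_8), S(f_3,h_8), S(h_4,h_8), S(h_5,h_8), S(h_6,h_8), S(h_7,h_8)) all reduce to 0 modulo the current basis, so we have a Gröbner basis.
Inter-reduce: drop elements whose leading term is divisible by another's, tail-reduce, and make monic.
Reduced Gröbner basis: {u - w + 2, v - 2w, w^{2}}.
Label its elements g_1 = u - w + 2, g_2 = v - 2w, g_3 = w^{2}.

Reduce p = 3vw - 2v - w^{2} - w + 1 modulo G:
  leading term vw: subtract (3w)·g_2 from 3vw - 2v - w^{2} - w + 1 → -2v - 2w^{2} - w + 1
  leading term v: subtract (-2)·g_2 from -2v - 2w^{2} - w + 1 → -2w^{2} + 2w + 1
  leading term w^{2}: subtract (-2)·g_3 from -2w^{2} + 2w + 1 → 2w + 1
  leading term w: no divisor's leading term divides it; move 2w to the remainder.
  leading term 1: no divisor's leading term divides it; move 1 to the remainder.
  normal form = 2w + 1.
The normal form is nonzero, so p ∉ I. Since p minus its normal form lies in I, I + (p) = I + (r) where r = 2w + 1; decide whether this ideal is the whole ring.
Run Buchberger on G together with r (pairs among the g_i already reduce to 0 since G is a Gröbner basis):
g_1 = u - w + 2, LT = u.
g_2 = v - 2w, LT = v.
g_3 = w^{2}, LT = w^{2}.
r = 2w + 1, LT = w.

S(g_3,r): lcm = w^{2}. S = 3w.
  reduce S modulo (g_1, g_2, g_3, r):
  remainder 2 ≠ 0; add m_5 = 2 to the basis.

The other S-polynomials (S(g_1,g_2), S(g_1,g_3), S(g_1,r), S(g_2,g_3), S(g_2,r), S(g_1,m_5), S(g_2,m_5), S(g_3,m_5), S(r,m_5)) all reduce to 0 modulo the current basis, so we have a Gröbner basis.
Inter-reduce: drop elements whose leading term is divisible by another's, tail-reduce, and make monic.
Reduced Gröbner basis: {1}.
The reduced Gröbner basis of I + (p) is {1}: the ideal is the whole ring, so the enlarged system has no common solution — adjoining p is inconsistent.

Adjoining 3vw - 2v - w^{2} - w + 1 makes the ideal the whole ring: the system is inconsistent.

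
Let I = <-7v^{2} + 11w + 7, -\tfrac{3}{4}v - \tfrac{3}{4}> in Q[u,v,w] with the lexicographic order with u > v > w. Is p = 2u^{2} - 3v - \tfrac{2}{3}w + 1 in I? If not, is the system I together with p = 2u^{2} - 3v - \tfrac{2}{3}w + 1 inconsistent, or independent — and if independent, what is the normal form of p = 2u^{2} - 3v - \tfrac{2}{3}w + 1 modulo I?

First compute the reduced Gröbner basis of I by Buchberger's algorithm.
f_1 = -7v^{2} + 11w + 7, LT = v^{2}.
f_2 = -\tfrac{3}{4}v - \tfrac{3}{4}, LT = v.

S(f_1,f_2): lcm = v^{2}. S = -v - \tfrac{11}{7}w - 1.
  reduce S modulo (f_1, f_2):
  remainder -\tfrac{11}{7}w ≠ 0; add h_3 = -\tfrac{11}{7}w to the basis.

The other S-polynomials (S(f_1,h_3), S(f_2,h_3)) all reduce to 0 modulo the current basis, so we have a Gröbner basis.
Inter-reduce: drop elements whose leading term is divisible by another's, tail-reduce, and make monic.
Reduced Gröbner basis: {v + 1, w}.
Label its elements g_1 = v + 1, g_2 = w.

Reduce p = 2u^{2} - 3v - \tfrac{2}{3}w + 1 modulo G:
  leading term u^{2}: no divisor's leading term divides it; move 2u^{2} to the remainder.
  leading term v: subtract (-3)·g_1 from -3v - \tfrac{2}{3}w + 1 → -\tfrac{2}{3}w + 4
  leading term w: subtract (-\tfrac{2}{3})·g_2 from -\tfrac{2}{3}w + 4 → 4
  leading term 1: no divisor's leading term divides it; move 4 to the remainder.
  normal form = 2u^{2} + 4.
The normal form is nonzero, so p ∉ I. Since p minus its normal form lies in I, I + (p) = I + (r) where r = 2u^{2} + 4; decide whether this ideal is the whole ring.
Run Buchberger on G together with r (pairs among the g_i already reduce to 0 since G is a Gröbner basis):
g_1 = v + 1, LT = v.
g_2 = w, LT = w.
r = 2u^{2} + 4, LT = u^{2}.

The S-polynomials (S(g_1,g_2), S(g_1,r), S(g_2,r)) all reduce to 0 modulo the current basis, so we have a Gröbner basis.
Inter-reduce: drop elements whose leading term is divisible by another's, tail-reduce, and make monic.
Reduced Gröbner basis: {u^{2} + 2, v + 1, w}.
The reduced Gröbner basis of I + (p) is {u^{2} + 2, v + 1, w} ≠ {1}, a proper ideal, so the enlarged system stays consistent: p is independent of I, with normal form 2u^{2} + 4.

The remainder on division by a Gröbner basis is unique — it is the normal form.

2u^{2} - 3v - \tfrac{2}{3}w + 1 is independent of I; its normal form modulo I is 2u^{2} + 4.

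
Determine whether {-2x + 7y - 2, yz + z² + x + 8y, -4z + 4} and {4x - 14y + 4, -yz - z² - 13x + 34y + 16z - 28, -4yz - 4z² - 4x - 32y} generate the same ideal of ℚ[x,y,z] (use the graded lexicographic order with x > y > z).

Equality of ideals is decidable: compute both reduced Gröbner bases (unique for the ordering) and check whether they agree.
Buchberger on the first generating set:
f_1 = -2x + 7y - 2, LT = x.
f_2 = yz + z² + x + 8y, LT = yz.
f_3 = -4z + 4, LT = z.

S(f_2,f_3): lcm = yz. S = z² + x + 9y.
  reduce S modulo (f_1, f_2, f_3):
  remainder 25/2y ≠ 0; add g_4 = 25/2y to the basis.

The other S-polynomials (S(f_1,f_2), S(f_1,f_3), S(f_1,g_4), S(f_2,g_4), S(f_3,g_4)) all reduce to 0 modulo the current basis, so we have a Gröbner basis.
Inter-reduce: drop elements whose leading term is divisible by another's, tail-reduce, and make monic.
Reduced Gröbner basis: {x + 1, y, z - 1}.

Buchberger on the second generating set:
h_1 = 4x - 14y + 4, LT = x.
h_2 = -yz - z² - 13x + 34y + 16z - 28, LT = yz.
h_3 = -4yz - 4z² - 4x - 32y, LT = yz.

S(h_2,h_3): lcm = yz. S = 12x - 42y - 16z + 28.
  reduce S modulo (h_1, h_2, h_3):
  remainder -16z + 16 ≠ 0; add k_4 = -16z + 16 to the basis.

S(h_2,k_4): lcm = yz. S = z² + 13x - 33y - 16z + 28.
  reduce S modulo (h_1, h_2, h_3, k_4):
  remainder 25/2y ≠ 0; add k_5 = 25/2y to the basis.

The other S-polynomials (S(h_1,h_2), S(h_1,h_3), S(h_1,k_4), S(h_3,k_4), S(h_1,k_5), S(h_2,k_5), S(h_3,k_5), S(k_4,k_5)) all reduce to 0 modulo the current basis, so we have a Gröbner basis.
Inter-reduce: drop elements whose leading term is divisible by another's, tail-reduce, and make monic.
Reduced Gröbner basis: {x + 1, y, z - 1}.

The two bases agree; hence the ideals are identical.

Yes, the ideals are equal.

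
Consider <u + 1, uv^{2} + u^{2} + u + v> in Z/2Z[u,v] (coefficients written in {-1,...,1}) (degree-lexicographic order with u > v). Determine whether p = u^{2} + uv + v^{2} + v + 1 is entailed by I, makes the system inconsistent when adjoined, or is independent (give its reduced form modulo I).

First compute the reduced Gröbner basis of I by Buchberger's algorithm.
f_1 = u + 1, LT = u.
f_2 = uv^{2} + u^{2} + u + v, LT = uv^{2}.

S(f_1,f_2): lcm = uv^{2}. S = u^{2} + v^{2} + u + v.
  leading term u^{2}: subtract (u)·f_1 from u^{2} + v^{2} + u + v → v^{2} + v
  leading term v^{2}: no divisor's leading term divides it; move v^{2} to the remainder.
  leading term v: no divisor's leading term divides it; move v to the remainder.
  remainder v^{2} + v ≠ 0; add h_3 = v^{2} + v to the basis.

The other S-polynomials (S(f_1,h_3), S(f_2,h_3)) all reduce to 0 modulo the current basis, so we have a Gröbner basis.
Inter-reduce: drop elements whose leading term is divisible by another's, tail-reduce, and make monic.
Reduced Gröbner basis: {v^{2} + v, u + 1}.
Label its elements g_1 = v^{2} + v, g_2 = u + 1.

Reduce p = u^{2} + uv + v^{2} + v + 1 modulo G:
  leading term u^{2}: subtract (u)·g_2 from u^{2} + uv + v^{2} + v + 1 → uv + v^{2} + u + v + 1
  leading term uv: subtract (v)·g_2 from uv + v^{2} + u + v + 1 → v^{2} + u + 1
  leading term v^{2}: subtract (1)·g_1 from v^{2} + u + 1 → u + v + 1
  leading term u: subtract (1)·g_2 from u + v + 1 → v
  leading term v: no divisor's leading term divides it; move v to the remainder.
  normal form = v.
The normal form is nonzero, so p ∉ I. Since p minus its normal form lies in I, I + (p) = I + (r) where r = v; decide whether this ideal is the whole ring.
Run Buchberger on G together with r (pairs among the g_i already reduce to 0 since G is a Gröbner basis):
g_1 = v^{2} + v, LT = v^{2}.
g_2 = u + 1, LT = u.
r = v, LT = v.

The S-polynomials (S(g_1,g_2), S(g_1,r), S(g_2,r)) all reduce to 0 modulo the current basis, so we have a Gröbner basis.
Inter-reduce: drop elements whose leading term is divisible by another's, tail-reduce, and make monic.
Reduced Gröbner basis: {u + 1, v}.
The reduced Gröbner basis of I + (p) is {u + 1, v} ≠ {1}, a proper ideal, so the enlarged system stays consistent: p is independent of I, with normal form v.

u^{2} + uv + v^{2} + v + 1 is independent of I; its normal form modulo I is v.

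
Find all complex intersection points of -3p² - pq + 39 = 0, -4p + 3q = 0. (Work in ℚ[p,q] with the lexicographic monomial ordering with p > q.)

Compute a lex Gröbner basis by Buchberger's algorithm.
f_1 = -3p² - pq + 39, LT = p².
f_2 = -4p + 3q, LT = p.

S(f_1,f_2): lcm = p². S = 13/12pq - 13.
  leading term pq: subtract (-13/48q)·f_2 from 13/12pq - 13 → 13/16q² - 13
  leading term q²: no divisor's leading term divides it; move 13/16q² to the remainder.
  leading term 1: no divisor's leading term divides it; move -13 to the remainder.
  remainder 13/16q² - 13 ≠ 0; add h_3 = 13/16q² - 13 to the basis.

S(f_1,h_3): leading monomials are coprime, so the S-polynomial reduces to 0 (Buchberger's first criterion).
S(f_2,h_3): leading monomials are coprime, so the S-polynomial reduces to 0 (Buchberger's first criterion).
Every S-polynomial of the final basis reduces to 0, so we have a Gröbner basis.
Inter-reduce: drop elements whose leading term is divisible by another's, tail-reduce, and make monic.
Reduced Gröbner basis: {p - ¾q, q² - 16}.

Since the basis is lex-ordered, q² - 16 is univariate in q. Its roots are {-4, 4}. Back-substituting each root into the other basis elements fixes the other coordinates.
  q = -4: the earlier basis element becomes p + 3 = 0, giving p = -3 — point (-3, -4).
  q = 4: the earlier basis element becomes p - 3 = 0, giving p = 3 — point (3, 4).
Each listed point satisfies every original equation (direct substitution).

{(-3, -4), (3, 4)}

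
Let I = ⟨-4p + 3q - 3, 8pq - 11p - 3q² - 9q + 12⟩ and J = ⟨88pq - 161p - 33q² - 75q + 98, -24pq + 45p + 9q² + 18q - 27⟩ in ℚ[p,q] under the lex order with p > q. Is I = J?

Equality of ideals is decidable: compute both reduced Gröbner bases (unique for the ordering) and check whether they agree.
Buchberger on the first generating set:
f_1 = -4p + 3q - 3, LT = p.
f_2 = 8pq - 11p - 3q² - 9q + 12, LT = pq.

S(f_1,f_2): lcm = pq. S = 11/8p - ⅜q² + 15/8q - 3/2.
  reduce S modulo (f_1, f_2):
  remainder -⅜q² + 93/32q - 81/32 ≠ 0; add g_3 = -⅜q² + 93/32q - 81/32 to the basis.

The other S-polynomials (S(f_1,g_3), S(f_2,g_3)) all reduce to 0 modulo the current basis, so we have a Gröbner basis.
Inter-reduce: drop elements whose leading term is divisible by another's, tail-reduce, and make monic.
Reduced Gröbner basis: {p - ¾q + ¾, q² - 31/4q + 27/4}.

Buchberger on the second generating set:
h_1 = 88pq - 161p - 33q² - 75q + 98, LT = pq.
h_2 = -24pq + 45p + 9q² + 18q - 27, LT = pq.

S(h_1,h_2): lcm = pq. S = 1/22p - 9/88q - 1/88.
  reduce S modulo (h_1, h_2):
  remainder 1/22p - 9/88q - 1/88 ≠ 0; add k_3 = 1/22p - 9/88q - 1/88 to the basis.

S(h_1,k_3): lcm = pq. S = -161/88p + 15/8q² - 53/88q + 49/44.
  reduce S modulo (h_1, h_2, k_3):
  remainder 15/8q² - 151/32q + 21/32 ≠ 0; add k_4 = 15/8q² - 151/32q + 21/32 to the basis.

The other S-polynomials (S(h_2,k_3), S(h_1,k_4), S(h_2,k_4), S(k_3,k_4)) all reduce to 0 modulo the current basis, so we have a Gröbner basis.
Inter-reduce: drop elements whose leading term is divisible by another's, tail-reduce, and make monic.
Reduced Gröbner basis: {p - 9/4q - ¼, q² - 151/60q + 7/20}.

Since the reduced bases disagree, the two ideals are not the same.

No, the ideals differ.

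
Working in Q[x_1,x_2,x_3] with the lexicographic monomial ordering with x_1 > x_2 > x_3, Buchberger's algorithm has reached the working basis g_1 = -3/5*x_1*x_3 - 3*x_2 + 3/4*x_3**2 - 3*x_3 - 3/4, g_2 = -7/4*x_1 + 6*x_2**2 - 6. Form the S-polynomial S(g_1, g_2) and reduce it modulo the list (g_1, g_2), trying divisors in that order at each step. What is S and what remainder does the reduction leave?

lcm(LM(g_1), LM(g_2)) = x_1*x_3.
S = (lcm/LT(g_1))·g_1 − (lcm/LT(g_2))·g_2 = 24/7*x_2**2*x_3 + 5*x_2 - 5/4*x_3**2 + 11/7*x_3 + 5/4.
Reduce S modulo (g_1, g_2) in that order:
  leading term x_2**2*x_3: no divisor's leading term divides it; move 24/7*x_2**2*x_3 to the remainder.
  leading term x_2: no divisor's leading term divides it; move 5*x_2 to the remainder.
  leading term x_3**2: no divisor's leading term divides it; move -5/4*x_3**2 to the remainder.
  leading term x_3: no divisor's leading term divides it; move 11/7*x_3 to the remainder.
  leading term 1: no divisor's leading term divides it; move 5/4 to the remainder.
The remainder 24/7*x_2**2*x_3 + 5*x_2 - 5/4*x_3**2 + 11/7*x_3 + 5/4 is nonzero, so it would be added as the next basis element.

S(g_1, g_2) = 24/7*x_2**2*x_3 + 5*x_2 - 5/4*x_3**2 + 11/7*x_3 + 5/4; remainder on division = 24/7*x_2**2*x_3 + 5*x_2 - 5/4*x_3**2 + 11/7*x_3 + 5/4.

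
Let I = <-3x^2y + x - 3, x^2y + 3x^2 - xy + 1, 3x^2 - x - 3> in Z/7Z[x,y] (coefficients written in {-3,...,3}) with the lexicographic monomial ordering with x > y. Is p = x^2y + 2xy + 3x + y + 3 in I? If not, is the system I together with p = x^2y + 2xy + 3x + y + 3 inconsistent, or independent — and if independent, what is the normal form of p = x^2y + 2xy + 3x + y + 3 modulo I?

Adjoining x^2y + 2xy + 3x + y + 3 makes the ideal the whole ring: the system is inconsistent.

First compute the reduced Gröbner basis of I by Buchberger's algorithm.
f_1 = -3x^2y + x - 3, LT = x^2y.
f_2 = x^2y + 3x^2 - xy + 1, LT = x^2y.
f_3 = 3x^2 - x - 3, LT = x^2.

S(f_1,f_2): lcm = x^2y. S = -3x^2 + xy + 2x.
  leading term x^2: subtract (-1)·f_3 from -3x^2 + xy + 2x → xy + x - 3
  leading term xy: no divisor's leading term divides it; move xy to the remainder.
  leading term x: no divisor's leading term divides it; move x to the remainder.
  leading term 1: no divisor's leading term divides it; move -3 to the remainder.
  remainder xy + x - 3 ≠ 0; add h_4 = xy + x - 3 to the basis.

S(f_1,f_3): lcm = x^2y. S = -2xy + 2x + y + 1.
  leading term xy: subtract (-2)·h_4 from -2xy + 2x + y + 1 → -3x + y + 2
  leading term x: no divisor's leading term divides it; move -3x to the remainder.
  leading term y: no divisor's leading term divides it; move y to the remainder.
  leading term 1: no divisor's leading term divides it; move 2 to the remainder.
  remainder -3x + y + 2 ≠ 0; add h_5 = -3x + y + 2 to the basis.

S(h_4,h_5): lcm = xy. S = x - 2y^2 + 3y - 3.
  leading term x: subtract (2)·h_5 from x - 2y^2 + 3y - 3 → -2y^2 + y
  leading term y^2: no divisor's leading term divides it; move -2y^2 to the remainder.
  leading term y: no divisor's leading term divides it; move y to the remainder.
  remainder -2y^2 + y ≠ 0; add h_6 = -2y^2 + y to the basis.

The other S-polynomials (S(f_2,f_3), S(f_1,h_4), S(f_2,h_4), S(f_3,h_4), S(f_1,h_5), S(f_2,h_5), S(f_3,h_5), S(f_1,h_6), S(f_2,h_6), S(f_3,h_6), S(h_4,h_6), S(h_5,h_6)) all reduce to 0 modulo the current basis, so we have a Gröbner basis.
Inter-reduce: drop elements whose leading term is divisible by another's, tail-reduce, and make monic.
Reduced Gröbner basis: {x + 2y - 3, y^2 + 3y}.
Label its elements g_1 = x + 2y - 3, g_2 = y^2 + 3y.

Reduce p = x^2y + 2xy + 3x + y + 3 modulo G:
  leading term x^2y: subtract (xy)·g_1 from x^2y + 2xy + 3x + y + 3 → -2xy^2 - 2xy + 3x + y + 3
  leading term xy^2: subtract (-2y^2)·g_1 from -2xy^2 - 2xy + 3x + y + 3 → -2xy + 3x - 3y^3 + y^2 + y + 3
  leading term xy: subtract (-2y)·g_1 from -2xy + 3x - 3y^3 + y^2 + y + 3 → 3x - 3y^3 - 2y^2 + 2y + 3
  leading term x: subtract (3)·g_1 from 3x - 3y^3 - 2y^2 + 2y + 3 → -3y^3 - 2y^2 + 3y - 2
  leading term y^3: subtract (-3y)·g_2 from -3y^3 - 2y^2 + 3y - 2 → 3y - 2
  leading term y: no divisor's leading term divides it; move 3y to the remainder.
  leading term 1: no divisor's leading term divides it; move -2 to the remainder.
  normal form = 3y - 2.
The normal form is nonzero, so p ∉ I. Since p minus its normal form lies in I, I + (p) = I + (r) where r = 3y - 2; decide whether this ideal is the whole ring.
Run Buchberger on G together with r (pairs among the g_i already reduce to 0 since G is a Gröbner basis):
g_1 = x + 2y - 3, LT = x.
g_2 = y^2 + 3y, LT = y^2.
r = 3y - 2, LT = y.

S(g_2,r): lcm = y^2. S = -y.
  leading term y: subtract (2)·r from -y → -3
  leading term 1: no divisor's leading term divides it; move -3 to the remainder.
  remainder -3 ≠ 0; add m_4 = -3 to the basis.

The other S-polynomials (S(g_1,g_2), S(g_1,r), S(g_1,m_4), S(g_2,m_4), S(r,m_4)) all reduce to 0 modulo the current basis, so we have a Gröbner basis.
Inter-reduce: drop elements whose leading term is divisible by another's, tail-reduce, and make monic.
Reduced Gröbner basis: {1}.
The reduced Gröbner basis of I + (p) is {1}: the ideal is the whole ring, so the enlarged system has no common solution — adjoining p is inconsistent.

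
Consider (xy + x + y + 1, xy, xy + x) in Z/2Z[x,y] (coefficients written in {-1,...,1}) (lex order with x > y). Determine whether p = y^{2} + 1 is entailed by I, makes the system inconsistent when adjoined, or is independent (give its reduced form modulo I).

y^{2} + 1 lies in I (it reduces to 0).

First compute the reduced Gröbner basis of I by Buchberger's algorithm.
f_1 = xy + x + y + 1, LT = xy.
f_2 = xy, LT = xy.
f_3 = xy + x, LT = xy.

S(f_1,f_2): lcm = xy. S = x + y + 1.
  leading term x: no divisor's leading term divides it; move x to the remainder.
  leading term y: no divisor's leading term divides it; move y to the remainder.
  leading term 1: no divisor's leading term divides it; move 1 to the remainder.
  remainder x + y + 1 ≠ 0; add h_4 = x + y + 1 to the basis.

S(f_1,f_3): lcm = xy. S = y + 1.
  leading term y: no divisor's leading term divides it; move y to the remainder.
  leading term 1: no divisor's leading term divides it; move 1 to the remainder.
  remainder y + 1 ≠ 0; add h_5 = y + 1 to the basis.

The other S-polynomials (S(f_2,f_3), S(f_1,h_4), S(f_2,h_4), S(f_3,h_4), S(f_1,h_5), S(f_2,h_5), S(f_3,h_5), S(h_4,h_5)) all reduce to 0 modulo the current basis, so we have a Gröbner basis.
Inter-reduce: drop elements whose leading term is divisible by another's, tail-reduce, and make monic.
Reduced Gröbner basis: {x, y + 1}.
Label its elements g_1 = x, g_2 = y + 1.

Reduce p = y^{2} + 1 modulo G:
  leading term y^{2}: subtract (y)·g_2 from y^{2} + 1 → y + 1
  leading term y: subtract (1)·g_2 from y + 1 → 0
  normal form = 0.
Since the normal form is 0, p ∈ I.

The remainder on division by a Gröbner basis is unique — it is the normal form.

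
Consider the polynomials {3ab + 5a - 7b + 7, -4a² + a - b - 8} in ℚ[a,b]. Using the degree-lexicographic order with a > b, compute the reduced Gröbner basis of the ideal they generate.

G = {a² - ¼a + ¼b + 2, ab + 5/3a - 7/3b + 7/3, b² - 224/9a + 262/9b - 55/9}

f_1 = 3ab + 5a - 7b + 7, LT = ab.
f_2 = -4a² + a - b - 8, LT = a².

S(f_1,f_2): lcm = a²b. S = 5/3a² - 25/12ab - ¼b² + 7/3a - 2b.
  leading term a²: subtract (-5/12)·f_2 from 5/3a² - 25/12ab - ¼b² + 7/3a - 2b → -25/12ab - ¼b² + 11/4a - 29/12b - 10/3
  leading term ab: subtract (-25/36)·f_1 from -25/12ab - ¼b² + 11/4a - 29/12b - 10/3 → -¼b² + 56/9a - 131/18b + 55/36
  leading term b²: no divisor's leading term divides it; move -¼b² to the remainder.
  leading term a: no divisor's leading term divides it; move 56/9a to the remainder.
  leading term b: no divisor's leading term divides it; move -131/18b to the remainder.
  leading term 1: no divisor's leading term divides it; move 55/36 to the remainder.
  remainder -¼b² + 56/9a - 131/18b + 55/36 ≠ 0; add g_3 = -¼b² + 56/9a - 131/18b + 55/36 to the basis.

The other S-polynomials (S(f_1,g_3), S(f_2,g_3)) all reduce to 0 modulo the current basis, so we have a Gröbner basis.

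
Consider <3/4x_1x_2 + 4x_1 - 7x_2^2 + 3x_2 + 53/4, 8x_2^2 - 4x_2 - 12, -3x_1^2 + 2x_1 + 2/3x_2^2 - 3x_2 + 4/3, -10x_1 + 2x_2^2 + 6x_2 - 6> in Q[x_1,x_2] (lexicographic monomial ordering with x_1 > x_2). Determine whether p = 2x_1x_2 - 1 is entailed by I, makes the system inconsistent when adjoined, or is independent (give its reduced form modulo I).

First compute the reduced Gröbner basis of I by Buchberger's algorithm.
f_1 = 3/4x_1x_2 + 4x_1 - 7x_2^2 + 3x_2 + 53/4, LT = x_1x_2.
f_2 = 8x_2^2 - 4x_2 - 12, LT = x_2^2.
f_3 = -3x_1^2 + 2x_1 + 2/3x_2^2 - 3x_2 + 4/3, LT = x_1^2.
f_4 = -10x_1 + 2x_2^2 + 6x_2 - 6, LT = x_1.

S(f_1,f_2): lcm = x_1x_2^2. S = 35/6x_1x_2 + 3/2x_1 - 28/3x_2^3 + 4x_2^2 + 53/3x_2.
  leading term x_1x_2: subtract (70/9)·f_1 from 35/6x_1x_2 + 3/2x_1 - 28/3x_2^3 + 4x_2^2 + 53/3x_2 → -533/18x_1 - 28/3x_2^3 + 526/9x_2^2 - 17/3x_2 - 1855/18
  leading term x_1: subtract (533/180)·f_4 from -533/18x_1 - 28/3x_2^3 + 526/9x_2^2 - 17/3x_2 - 1855/18 → -28/3x_2^3 + 4727/90x_2^2 - 703/30x_2 - 3838/45
  leading term x_2^3: subtract (-7/6x_2)·f_2 from -28/3x_2^3 + 4727/90x_2^2 - 703/30x_2 - 3838/45 → 4307/90x_2^2 - 1123/30x_2 - 3838/45
  leading term x_2^2: subtract (4307/720)·f_2 from 4307/90x_2^2 - 1123/30x_2 - 3838/45 → -2431/180x_2 - 2431/180
  leading term x_2: no divisor's leading term divides it; move -2431/180x_2 to the remainder.
  leading term 1: no divisor's leading term divides it; move -2431/180 to the remainder.
  remainder -2431/180x_2 - 2431/180 ≠ 0; add h_5 = -2431/180x_2 - 2431/180 to the basis.

The other S-polynomials (S(f_1,f_3), S(f_1,f_4), S(f_2,f_3), S(f_2,f_4), S(f_3,f_4), S(f_1,h_5), S(f_2,h_5), S(f_3,h_5), S(f_4,h_5)) all reduce to 0 modulo the current basis, so we have a Gröbner basis.
Inter-reduce: drop elements whose leading term is divisible by another's, tail-reduce, and make monic.
Reduced Gröbner basis: {x_1 + 1, x_2 + 1}.
Label its elements g_1 = x_1 + 1, g_2 = x_2 + 1.

Reduce p = 2x_1x_2 - 1 modulo G:
  leading term x_1x_2: subtract (2x_2)·g_1 from 2x_1x_2 - 1 → -2x_2 - 1
  leading term x_2: subtract (-2)·g_2 from -2x_2 - 1 → 1
  leading term 1: no divisor's leading term divides it; move 1 to the remainder.
  normal form = 1.
The normal form is nonzero, so p ∉ I. Since p minus its normal form lies in I, I + (p) = I + (r) where r = 1; decide whether this ideal is the whole ring.
Here r = 1 is a nonzero constant, hence a unit: 1 ∈ I + (p), the Gröbner basis of I + (p) is {1}, and the enlarged system has no common solution — adjoining p is inconsistent.

The remainder on division by a Gröbner basis is unique — it is the normal form.

Adjoining 2x_1x_2 - 1 makes the ideal the whole ring: the system is inconsistent.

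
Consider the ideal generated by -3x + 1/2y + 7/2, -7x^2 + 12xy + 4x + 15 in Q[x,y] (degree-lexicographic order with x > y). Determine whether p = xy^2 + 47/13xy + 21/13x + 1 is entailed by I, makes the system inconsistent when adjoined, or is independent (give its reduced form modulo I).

First compute the reduced Gröbner basis of I by Buchberger's algorithm.
f_1 = -3x + 1/2y + 7/2, LT = x.
f_2 = -7x^2 + 12xy + 4x + 15, LT = x^2.

S(f_1,f_2): lcm = x^2. S = 65/42xy - 25/42x + 15/7.
  leading term xy: subtract (-65/126y)·f_1 from 65/42xy - 25/42x + 15/7 → 65/252y^2 - 25/42x + 65/36y + 15/7
  leading term y^2: no divisor's leading term divides it; move 65/252y^2 to the remainder.
  leading term x: subtract (25/126)·f_1 from -25/42x + 65/36y + 15/7 → 215/126y + 365/252
  leading term y: no divisor's leading term divides it; move 215/126y to the remainder.
  leading term 1: no divisor's leading term divides it; move 365/252 to the remainder.
  remainder 65/252y^2 + 215/126y + 365/252 ≠ 0; add h_3 = 65/252y^2 + 215/126y + 365/252 to the basis.

S(f_1,h_3): leading monomials are coprime, so the S-polynomial reduces to 0 (Buchberger's first criterion).
S(f_2,h_3): leading monomials are coprime, so the S-polynomial reduces to 0 (Buchberger's first criterion).
Every S-polynomial of the final basis reduces to 0, so we have a Gröbner basis.
Inter-reduce: drop elements whose leading term is divisible by another's, tail-reduce, and make monic.
Reduced Gröbner basis: {y^2 + 86/13y + 73/13, x - 1/6y - 7/6}.
Label its elements g_1 = y^2 + 86/13y + 73/13, g_2 = x - 1/6y - 7/6.

Reduce p = xy^2 + 47/13xy + 21/13x + 1 modulo G:
  leading term xy^2: subtract (x)·g_1 from xy^2 + 47/13xy + 21/13x + 1 → -3xy - 4x + 1
  leading term xy: subtract (-3y)·g_2 from -3xy - 4x + 1 → -1/2y^2 - 4x - 7/2y + 1
  leading term y^2: subtract (-1/2)·g_1 from -1/2y^2 - 4x - 7/2y + 1 → -4x - 5/26y + 99/26
  leading term x: subtract (-4)·g_2 from -4x - 5/26y + 99/26 → -67/78y - 67/78
  leading term y: no divisor's leading term divides it; move -67/78y to the remainder.
  leading term 1: no divisor's leading term divides it; move -67/78 to the remainder.
  normal form = -67/78y - 67/78.
The normal form is nonzero, so p ∉ I. Since p minus its normal form lies in I, I + (p) = I + (r) where r = -67/78y - 67/78; decide whether this ideal is the whole ring.
Run Buchberger on G together with r (pairs among the g_i already reduce to 0 since G is a Gröbner basis):
g_1 = y^2 + 86/13y + 73/13, LT = y^2.
g_2 = x - 1/6y - 7/6, LT = x.
r = -67/78y - 67/78, LT = y.

S(g_1,g_2): leading monomials are coprime, so the S-polynomial reduces to 0 (Buchberger's first criterion).
S(g_1,r): lcm = y^2. S = 73/13y + 73/13.
  leading term y: subtract (-438/67)·r from 73/13y + 73/13 → 0
  remainder 0.

S(g_2,r): leading monomials are coprime, so the S-polynomial reduces to 0 (Buchberger's first criterion).
Every S-polynomial of the final basis reduces to 0, so we have a Gröbner basis.
Inter-reduce: drop elements whose leading term is divisible by another's, tail-reduce, and make monic.
Reduced Gröbner basis: {x - 1, y + 1}.
The reduced Gröbner basis of I + (p) is {x - 1, y + 1} ≠ {1}, a proper ideal, so the enlarged system stays consistent: p is independent of I, with normal form -67/78y - 67/78.

xy^2 + 47/13xy + 21/13x + 1 is independent of I; its normal form modulo I is -67/78y - 67/78.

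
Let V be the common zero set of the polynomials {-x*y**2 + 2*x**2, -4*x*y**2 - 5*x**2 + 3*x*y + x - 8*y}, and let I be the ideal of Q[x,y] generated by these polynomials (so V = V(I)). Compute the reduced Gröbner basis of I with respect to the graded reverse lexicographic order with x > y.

G = {x*y**2 - 6/13*x*y - 2/13*x + 16/13*y, y**3 - 2*x*y, x**2 - 3/13*x*y - 1/13*x + 8/13*y}

This is the nonlinear analogue of row-reducing a linear system.

f_1 = -x*y**2 + 2*x**2, LT = x*y**2.
f_2 = -4*x*y**2 - 5*x**2 + 3*x*y + x - 8*y, LT = x*y**2.

S(f_1,f_2): lcm = x*y**2. S = -13/4*x**2 + 3/4*x*y + 1/4*x - 2*y.
  leading term x**2: no divisor's leading term divides it; move -13/4*x**2 to the remainder.
  leading term x*y: no divisor's leading term divides it; move 3/4*x*y to the remainder.
  leading term x: no divisor's leading term divides it; move 1/4*x to the remainder.
  leading term y: no divisor's leading term divides it; move -2*y to the remainder.
  remainder -13/4*x**2 + 3/4*x*y + 1/4*x - 2*y ≠ 0; add g_3 = -13/4*x**2 + 3/4*x*y + 1/4*x - 2*y to the basis.

S(f_1,g_3): lcm = x**2*y**2. S = 3/13*x*y**3 - 2*x**3 + 1/13*x*y**2 - 8/13*y**3.
  leading term x*y**3: subtract (-3/13*y)·f_1 from 3/13*x*y**3 - 2*x**3 + 1/13*x*y**2 - 8/13*y**3 → -2*x**3 + 6/13*x**2*y + 1/13*x*y**2 - 8/13*y**3
  leading term x**3: subtract (8/13*x)·g_3 from -2*x**3 + 6/13*x**2*y + 1/13*x*y**2 - 8/13*y**3 → 1/13*x*y**2 - 8/13*y**3 - 2/13*x**2 + 16/13*x*y
  leading term x*y**2: subtract (-1/13)·f_1 from 1/13*x*y**2 - 8/13*y**3 - 2/13*x**2 + 16/13*x*y → -8/13*y**3 + 16/13*x*y
  leading term y**3: no divisor's leading term divides it; move -8/13*y**3 to the remainder.
  leading term x*y: no divisor's leading term divides it; move 16/13*x*y to the remainder.
  remainder -8/13*y**3 + 16/13*x*y ≠ 0; add g_4 = -8/13*y**3 + 16/13*x*y to the basis.

The other S-polynomials (S(f_2,g_3), S(f_1,g_4), S(f_2,g_4), S(g_3,g_4)) all reduce to 0 modulo the current basis, so we have a Gröbner basis.
Inter-reduce: drop elements whose leading term is divisible by another's, tail-reduce, and make monic.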